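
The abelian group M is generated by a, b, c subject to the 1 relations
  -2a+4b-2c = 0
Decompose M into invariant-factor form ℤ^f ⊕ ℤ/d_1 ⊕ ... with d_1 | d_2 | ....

Answer: M ≅ ℤ^2 ⊕ ℤ/2

Derivation:
rank_ℚ(R)=1; free=3−1=2
SNF(R) diag = [2] → torsion [2]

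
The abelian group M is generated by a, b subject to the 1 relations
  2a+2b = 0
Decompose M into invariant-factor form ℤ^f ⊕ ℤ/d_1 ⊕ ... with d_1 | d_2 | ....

Answer: M ≅ ℤ^1 ⊕ ℤ/2

Derivation:
rank_ℚ(R)=1; free=2−1=1
SNF(R) diag = [2] → torsion [2]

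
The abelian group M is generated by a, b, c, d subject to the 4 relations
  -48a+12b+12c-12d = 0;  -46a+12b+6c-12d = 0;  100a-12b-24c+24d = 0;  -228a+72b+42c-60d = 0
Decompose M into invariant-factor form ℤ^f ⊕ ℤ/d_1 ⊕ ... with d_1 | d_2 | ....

Answer: M ≅ ℤ/2 ⊕ ℤ/6 ⊕ ℤ/12 ⊕ ℤ/12

Derivation:
rank_ℚ(R)=4; free=4−4=0
SNF(R) diag = [2, 6, 12, 12] → torsion [2, 6, 12, 12]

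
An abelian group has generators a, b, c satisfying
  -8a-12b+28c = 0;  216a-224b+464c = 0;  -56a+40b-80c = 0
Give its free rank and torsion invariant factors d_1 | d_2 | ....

rank_ℚ(R)=3; free=3−3=0
SNF(R) diag = [4, 8, 8] → torsion [4, 8, 8]

Answer: M ≅ ℤ/4 ⊕ ℤ/8 ⊕ ℤ/8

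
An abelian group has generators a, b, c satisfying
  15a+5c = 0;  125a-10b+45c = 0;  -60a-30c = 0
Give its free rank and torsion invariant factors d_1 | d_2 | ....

rank_ℚ(R)=3; free=3−3=0
SNF(R) diag = [5, 10, 30] → torsion [5, 10, 30]

Answer: M ≅ ℤ/5 ⊕ ℤ/10 ⊕ ℤ/30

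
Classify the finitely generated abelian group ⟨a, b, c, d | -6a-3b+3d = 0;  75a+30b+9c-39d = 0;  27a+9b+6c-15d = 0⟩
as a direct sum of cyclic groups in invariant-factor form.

Answer: M ≅ ℤ^1 ⊕ ℤ/3 ⊕ ℤ/3 ⊕ ℤ/3

Derivation:
rank_ℚ(R)=3; free=4−3=1
SNF(R) diag = [3, 3, 3] → torsion [3, 3, 3]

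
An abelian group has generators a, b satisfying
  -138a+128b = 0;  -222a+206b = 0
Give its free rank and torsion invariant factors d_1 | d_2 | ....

rank_ℚ(R)=2; free=2−2=0
SNF(R) diag = [2, 6] → torsion [2, 6]

Answer: M ≅ ℤ/2 ⊕ ℤ/6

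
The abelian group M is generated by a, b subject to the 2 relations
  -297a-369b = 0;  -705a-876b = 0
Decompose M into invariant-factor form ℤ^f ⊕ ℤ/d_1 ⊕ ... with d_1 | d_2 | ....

Answer: M ≅ ℤ/3 ⊕ ℤ/9

Derivation:
rank_ℚ(R)=2; free=2−2=0
SNF(R) diag = [3, 9] → torsion [3, 9]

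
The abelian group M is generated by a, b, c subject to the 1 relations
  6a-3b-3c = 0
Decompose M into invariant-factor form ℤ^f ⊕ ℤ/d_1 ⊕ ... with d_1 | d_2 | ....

rank_ℚ(R)=1; free=3−1=2
SNF(R) diag = [3] → torsion [3]

Answer: M ≅ ℤ^2 ⊕ ℤ/3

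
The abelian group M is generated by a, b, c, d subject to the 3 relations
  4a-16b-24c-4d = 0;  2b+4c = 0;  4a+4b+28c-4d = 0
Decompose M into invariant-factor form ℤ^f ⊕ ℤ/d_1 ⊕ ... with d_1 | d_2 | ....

rank_ℚ(R)=3; free=4−3=1
SNF(R) diag = [2, 4, 12] → torsion [2, 4, 12]

Answer: M ≅ ℤ^1 ⊕ ℤ/2 ⊕ ℤ/4 ⊕ ℤ/12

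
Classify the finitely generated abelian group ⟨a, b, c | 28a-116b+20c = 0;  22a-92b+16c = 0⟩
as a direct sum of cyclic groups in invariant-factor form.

Answer: M ≅ ℤ^1 ⊕ ℤ/2 ⊕ ℤ/4

Derivation:
rank_ℚ(R)=2; free=3−2=1
SNF(R) diag = [2, 4] → torsion [2, 4]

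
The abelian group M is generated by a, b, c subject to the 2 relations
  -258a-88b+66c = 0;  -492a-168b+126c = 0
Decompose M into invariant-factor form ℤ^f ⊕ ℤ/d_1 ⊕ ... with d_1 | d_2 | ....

rank_ℚ(R)=2; free=3−2=1
SNF(R) diag = [2, 6] → torsion [2, 6]

Answer: M ≅ ℤ^1 ⊕ ℤ/2 ⊕ ℤ/6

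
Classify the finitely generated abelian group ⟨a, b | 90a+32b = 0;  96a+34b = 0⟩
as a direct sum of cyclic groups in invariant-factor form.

rank_ℚ(R)=2; free=2−2=0
SNF(R) diag = [2, 6] → torsion [2, 6]

Answer: M ≅ ℤ/2 ⊕ ℤ/6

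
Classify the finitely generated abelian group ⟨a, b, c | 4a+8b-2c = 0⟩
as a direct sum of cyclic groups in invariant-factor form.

rank_ℚ(R)=1; free=3−1=2
SNF(R) diag = [2] → torsion [2]

Answer: M ≅ ℤ^2 ⊕ ℤ/2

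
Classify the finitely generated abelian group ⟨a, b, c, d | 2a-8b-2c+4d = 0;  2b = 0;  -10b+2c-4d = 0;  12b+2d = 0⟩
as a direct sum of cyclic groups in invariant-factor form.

Answer: M ≅ ℤ/2 ⊕ ℤ/2 ⊕ ℤ/2 ⊕ ℤ/2

Derivation:
rank_ℚ(R)=4; free=4−4=0
SNF(R) diag = [2, 2, 2, 2] → torsion [2, 2, 2, 2]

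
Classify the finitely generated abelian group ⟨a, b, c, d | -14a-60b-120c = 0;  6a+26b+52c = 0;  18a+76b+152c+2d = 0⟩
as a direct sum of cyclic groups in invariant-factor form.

rank_ℚ(R)=3; free=4−3=1
SNF(R) diag = [2, 2, 2] → torsion [2, 2, 2]

Answer: M ≅ ℤ^1 ⊕ ℤ/2 ⊕ ℤ/2 ⊕ ℤ/2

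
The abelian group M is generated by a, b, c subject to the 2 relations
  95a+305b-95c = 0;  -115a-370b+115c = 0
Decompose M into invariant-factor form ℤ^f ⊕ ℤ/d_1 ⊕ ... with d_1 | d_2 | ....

rank_ℚ(R)=2; free=3−2=1
SNF(R) diag = [5, 15] → torsion [5, 15]

Answer: M ≅ ℤ^1 ⊕ ℤ/5 ⊕ ℤ/15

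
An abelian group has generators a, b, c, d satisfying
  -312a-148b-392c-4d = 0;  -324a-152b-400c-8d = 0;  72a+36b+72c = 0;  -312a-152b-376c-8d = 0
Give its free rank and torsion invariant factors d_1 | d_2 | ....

rank_ℚ(R)=4; free=4−4=0
SNF(R) diag = [4, 12, 36, 72] → torsion [4, 12, 36, 72]

Answer: M ≅ ℤ/4 ⊕ ℤ/12 ⊕ ℤ/36 ⊕ ℤ/72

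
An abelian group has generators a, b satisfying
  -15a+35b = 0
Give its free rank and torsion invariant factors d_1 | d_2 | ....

rank_ℚ(R)=1; free=2−1=1
SNF(R) diag = [5] → torsion [5]

Answer: M ≅ ℤ^1 ⊕ ℤ/5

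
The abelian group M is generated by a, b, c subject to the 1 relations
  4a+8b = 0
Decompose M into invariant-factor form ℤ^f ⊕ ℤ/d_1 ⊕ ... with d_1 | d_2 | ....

Answer: M ≅ ℤ^2 ⊕ ℤ/4

Derivation:
rank_ℚ(R)=1; free=3−1=2
SNF(R) diag = [4] → torsion [4]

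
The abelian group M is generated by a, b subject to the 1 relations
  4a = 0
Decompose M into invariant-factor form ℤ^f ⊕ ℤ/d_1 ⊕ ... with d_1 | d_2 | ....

rank_ℚ(R)=1; free=2−1=1
SNF(R) diag = [4] → torsion [4]

Answer: M ≅ ℤ^1 ⊕ ℤ/4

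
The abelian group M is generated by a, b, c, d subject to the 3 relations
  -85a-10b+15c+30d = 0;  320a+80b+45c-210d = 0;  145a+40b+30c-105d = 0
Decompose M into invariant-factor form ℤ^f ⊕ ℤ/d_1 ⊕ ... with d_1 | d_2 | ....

Answer: M ≅ ℤ^1 ⊕ ℤ/5 ⊕ ℤ/15 ⊕ ℤ/15

Derivation:
rank_ℚ(R)=3; free=4−3=1
SNF(R) diag = [5, 15, 15] → torsion [5, 15, 15]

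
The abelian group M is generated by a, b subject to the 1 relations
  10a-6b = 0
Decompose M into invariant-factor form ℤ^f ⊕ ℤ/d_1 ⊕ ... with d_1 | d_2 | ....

rank_ℚ(R)=1; free=2−1=1
SNF(R) diag = [2] → torsion [2]

Answer: M ≅ ℤ^1 ⊕ ℤ/2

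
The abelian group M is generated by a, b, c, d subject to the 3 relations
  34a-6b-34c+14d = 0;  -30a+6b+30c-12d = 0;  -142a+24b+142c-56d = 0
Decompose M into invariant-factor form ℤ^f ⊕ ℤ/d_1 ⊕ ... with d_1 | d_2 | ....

rank_ℚ(R)=3; free=4−3=1
SNF(R) diag = [2, 6, 6] → torsion [2, 6, 6]

Answer: M ≅ ℤ^1 ⊕ ℤ/2 ⊕ ℤ/6 ⊕ ℤ/6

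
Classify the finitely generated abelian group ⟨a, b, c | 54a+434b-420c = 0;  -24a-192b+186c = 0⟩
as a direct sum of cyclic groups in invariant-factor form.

rank_ℚ(R)=2; free=3−2=1
SNF(R) diag = [2, 6] → torsion [2, 6]

Answer: M ≅ ℤ^1 ⊕ ℤ/2 ⊕ ℤ/6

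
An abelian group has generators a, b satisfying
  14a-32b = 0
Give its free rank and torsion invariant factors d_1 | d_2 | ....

rank_ℚ(R)=1; free=2−1=1
SNF(R) diag = [2] → torsion [2]

Answer: M ≅ ℤ^1 ⊕ ℤ/2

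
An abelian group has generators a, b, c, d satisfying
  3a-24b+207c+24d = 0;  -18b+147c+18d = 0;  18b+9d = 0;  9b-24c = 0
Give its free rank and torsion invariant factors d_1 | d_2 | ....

rank_ℚ(R)=4; free=4−4=0
SNF(R) diag = [3, 3, 9, 9] → torsion [3, 3, 9, 9]

Answer: M ≅ ℤ/3 ⊕ ℤ/3 ⊕ ℤ/9 ⊕ ℤ/9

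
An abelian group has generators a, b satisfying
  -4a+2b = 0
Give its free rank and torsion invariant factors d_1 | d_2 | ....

rank_ℚ(R)=1; free=2−1=1
SNF(R) diag = [2] → torsion [2]

Answer: M ≅ ℤ^1 ⊕ ℤ/2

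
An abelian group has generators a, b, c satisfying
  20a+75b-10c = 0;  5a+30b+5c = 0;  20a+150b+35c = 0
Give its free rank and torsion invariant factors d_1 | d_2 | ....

Answer: M ≅ ℤ/5 ⊕ ℤ/15 ⊕ ℤ/15

Derivation:
rank_ℚ(R)=3; free=3−3=0
SNF(R) diag = [5, 15, 15] → torsion [5, 15, 15]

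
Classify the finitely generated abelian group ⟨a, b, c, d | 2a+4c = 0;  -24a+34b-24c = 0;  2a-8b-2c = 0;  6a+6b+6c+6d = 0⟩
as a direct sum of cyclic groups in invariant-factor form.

rank_ℚ(R)=4; free=4−4=0
SNF(R) diag = [2, 2, 6, 6] → torsion [2, 2, 6, 6]

Answer: M ≅ ℤ/2 ⊕ ℤ/2 ⊕ ℤ/6 ⊕ ℤ/6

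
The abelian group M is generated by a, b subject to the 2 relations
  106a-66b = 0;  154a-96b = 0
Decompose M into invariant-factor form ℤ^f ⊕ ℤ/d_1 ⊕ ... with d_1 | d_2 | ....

Answer: M ≅ ℤ/2 ⊕ ℤ/6

Derivation:
rank_ℚ(R)=2; free=2−2=0
SNF(R) diag = [2, 6] → torsion [2, 6]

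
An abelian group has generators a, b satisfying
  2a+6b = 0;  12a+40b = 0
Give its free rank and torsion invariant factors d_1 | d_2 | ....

rank_ℚ(R)=2; free=2−2=0
SNF(R) diag = [2, 4] → torsion [2, 4]

Answer: M ≅ ℤ/2 ⊕ ℤ/4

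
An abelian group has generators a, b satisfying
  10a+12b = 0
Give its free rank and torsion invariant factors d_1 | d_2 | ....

rank_ℚ(R)=1; free=2−1=1
SNF(R) diag = [2] → torsion [2]

Answer: M ≅ ℤ^1 ⊕ ℤ/2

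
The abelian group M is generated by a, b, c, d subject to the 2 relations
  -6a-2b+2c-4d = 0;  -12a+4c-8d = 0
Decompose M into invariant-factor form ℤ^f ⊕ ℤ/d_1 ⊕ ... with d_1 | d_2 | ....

rank_ℚ(R)=2; free=4−2=2
SNF(R) diag = [2, 4] → torsion [2, 4]

Answer: M ≅ ℤ^2 ⊕ ℤ/2 ⊕ ℤ/4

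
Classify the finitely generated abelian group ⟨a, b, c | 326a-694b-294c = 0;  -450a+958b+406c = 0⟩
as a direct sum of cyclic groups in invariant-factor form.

rank_ℚ(R)=2; free=3−2=1
SNF(R) diag = [2, 4] → torsion [2, 4]

Answer: M ≅ ℤ^1 ⊕ ℤ/2 ⊕ ℤ/4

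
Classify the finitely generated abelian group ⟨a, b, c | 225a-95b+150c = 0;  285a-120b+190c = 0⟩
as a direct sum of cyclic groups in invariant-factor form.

Answer: M ≅ ℤ^1 ⊕ ℤ/5 ⊕ ℤ/5

Derivation:
rank_ℚ(R)=2; free=3−2=1
SNF(R) diag = [5, 5] → torsion [5, 5]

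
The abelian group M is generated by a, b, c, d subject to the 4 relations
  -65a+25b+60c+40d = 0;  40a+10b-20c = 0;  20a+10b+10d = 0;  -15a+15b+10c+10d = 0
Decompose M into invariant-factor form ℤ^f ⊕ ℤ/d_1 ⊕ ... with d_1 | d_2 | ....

Answer: M ≅ ℤ/5 ⊕ ℤ/10 ⊕ ℤ/10 ⊕ ℤ/10

Derivation:
rank_ℚ(R)=4; free=4−4=0
SNF(R) diag = [5, 10, 10, 10] → torsion [5, 10, 10, 10]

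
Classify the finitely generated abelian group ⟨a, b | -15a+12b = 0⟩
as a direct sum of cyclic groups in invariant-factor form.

Answer: M ≅ ℤ^1 ⊕ ℤ/3

Derivation:
rank_ℚ(R)=1; free=2−1=1
SNF(R) diag = [3] → torsion [3]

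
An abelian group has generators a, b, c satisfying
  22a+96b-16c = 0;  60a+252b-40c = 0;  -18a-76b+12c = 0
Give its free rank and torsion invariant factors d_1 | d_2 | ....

rank_ℚ(R)=3; free=3−3=0
SNF(R) diag = [2, 4, 4] → torsion [2, 4, 4]

Answer: M ≅ ℤ/2 ⊕ ℤ/4 ⊕ ℤ/4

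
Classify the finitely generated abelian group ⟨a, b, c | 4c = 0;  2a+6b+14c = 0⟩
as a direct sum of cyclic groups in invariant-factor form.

rank_ℚ(R)=2; free=3−2=1
SNF(R) diag = [2, 4] → torsion [2, 4]

Answer: M ≅ ℤ^1 ⊕ ℤ/2 ⊕ ℤ/4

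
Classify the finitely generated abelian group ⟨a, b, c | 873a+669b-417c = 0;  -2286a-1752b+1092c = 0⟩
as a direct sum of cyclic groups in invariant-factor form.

Answer: M ≅ ℤ^1 ⊕ ℤ/3 ⊕ ℤ/6

Derivation:
rank_ℚ(R)=2; free=3−2=1
SNF(R) diag = [3, 6] → torsion [3, 6]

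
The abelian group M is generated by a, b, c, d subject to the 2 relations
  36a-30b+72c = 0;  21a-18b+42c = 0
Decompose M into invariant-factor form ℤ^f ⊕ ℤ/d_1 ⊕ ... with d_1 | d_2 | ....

rank_ℚ(R)=2; free=4−2=2
SNF(R) diag = [3, 6] → torsion [3, 6]

Answer: M ≅ ℤ^2 ⊕ ℤ/3 ⊕ ℤ/6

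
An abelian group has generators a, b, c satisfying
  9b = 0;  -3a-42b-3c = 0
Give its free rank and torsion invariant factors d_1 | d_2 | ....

Answer: M ≅ ℤ^1 ⊕ ℤ/3 ⊕ ℤ/9

Derivation:
rank_ℚ(R)=2; free=3−2=1
SNF(R) diag = [3, 9] → torsion [3, 9]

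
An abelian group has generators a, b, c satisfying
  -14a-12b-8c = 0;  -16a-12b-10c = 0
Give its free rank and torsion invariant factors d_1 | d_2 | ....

rank_ℚ(R)=2; free=3−2=1
SNF(R) diag = [2, 6] → torsion [2, 6]

Answer: M ≅ ℤ^1 ⊕ ℤ/2 ⊕ ℤ/6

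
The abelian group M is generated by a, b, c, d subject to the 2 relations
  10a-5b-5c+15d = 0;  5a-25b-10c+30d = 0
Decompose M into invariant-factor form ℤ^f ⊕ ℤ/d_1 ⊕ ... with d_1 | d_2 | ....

Answer: M ≅ ℤ^2 ⊕ ℤ/5 ⊕ ℤ/15

Derivation:
rank_ℚ(R)=2; free=4−2=2
SNF(R) diag = [5, 15] → torsion [5, 15]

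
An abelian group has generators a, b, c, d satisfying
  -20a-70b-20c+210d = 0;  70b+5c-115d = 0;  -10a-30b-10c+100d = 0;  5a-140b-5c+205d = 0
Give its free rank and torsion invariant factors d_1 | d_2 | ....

rank_ℚ(R)=4; free=4−4=0
SNF(R) diag = [5, 5, 10, 20] → torsion [5, 5, 10, 20]

Answer: M ≅ ℤ/5 ⊕ ℤ/5 ⊕ ℤ/10 ⊕ ℤ/20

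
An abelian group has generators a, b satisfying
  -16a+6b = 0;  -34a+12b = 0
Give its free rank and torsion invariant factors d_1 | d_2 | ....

rank_ℚ(R)=2; free=2−2=0
SNF(R) diag = [2, 6] → torsion [2, 6]

Answer: M ≅ ℤ/2 ⊕ ℤ/6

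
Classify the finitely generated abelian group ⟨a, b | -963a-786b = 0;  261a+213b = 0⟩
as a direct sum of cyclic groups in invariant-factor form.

Answer: M ≅ ℤ/3 ⊕ ℤ/9

Derivation:
rank_ℚ(R)=2; free=2−2=0
SNF(R) diag = [3, 9] → torsion [3, 9]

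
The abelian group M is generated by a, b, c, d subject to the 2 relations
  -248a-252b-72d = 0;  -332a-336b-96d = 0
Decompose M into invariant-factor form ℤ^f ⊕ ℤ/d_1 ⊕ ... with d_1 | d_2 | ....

Answer: M ≅ ℤ^2 ⊕ ℤ/4 ⊕ ℤ/12

Derivation:
rank_ℚ(R)=2; free=4−2=2
SNF(R) diag = [4, 12] → torsion [4, 12]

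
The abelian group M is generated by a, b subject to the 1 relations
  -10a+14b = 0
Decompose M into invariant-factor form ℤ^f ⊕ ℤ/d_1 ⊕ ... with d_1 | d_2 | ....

Answer: M ≅ ℤ^1 ⊕ ℤ/2

Derivation:
rank_ℚ(R)=1; free=2−1=1
SNF(R) diag = [2] → torsion [2]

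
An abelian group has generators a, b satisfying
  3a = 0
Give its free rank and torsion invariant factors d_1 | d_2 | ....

rank_ℚ(R)=1; free=2−1=1
SNF(R) diag = [3] → torsion [3]

Answer: M ≅ ℤ^1 ⊕ ℤ/3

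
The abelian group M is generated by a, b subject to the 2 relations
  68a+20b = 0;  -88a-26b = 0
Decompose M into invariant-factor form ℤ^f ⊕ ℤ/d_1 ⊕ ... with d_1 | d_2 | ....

Answer: M ≅ ℤ/2 ⊕ ℤ/4

Derivation:
rank_ℚ(R)=2; free=2−2=0
SNF(R) diag = [2, 4] → torsion [2, 4]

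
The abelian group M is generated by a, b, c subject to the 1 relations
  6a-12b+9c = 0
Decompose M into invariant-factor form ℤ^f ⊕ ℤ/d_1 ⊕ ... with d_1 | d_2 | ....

rank_ℚ(R)=1; free=3−1=2
SNF(R) diag = [3] → torsion [3]

Answer: M ≅ ℤ^2 ⊕ ℤ/3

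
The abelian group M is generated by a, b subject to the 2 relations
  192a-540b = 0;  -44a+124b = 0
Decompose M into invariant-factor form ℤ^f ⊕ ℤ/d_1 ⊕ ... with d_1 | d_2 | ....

rank_ℚ(R)=2; free=2−2=0
SNF(R) diag = [4, 12] → torsion [4, 12]

Answer: M ≅ ℤ/4 ⊕ ℤ/12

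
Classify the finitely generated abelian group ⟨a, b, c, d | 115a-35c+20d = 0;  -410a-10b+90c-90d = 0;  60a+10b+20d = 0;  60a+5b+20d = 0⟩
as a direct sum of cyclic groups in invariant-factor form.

rank_ℚ(R)=4; free=4−4=0
SNF(R) diag = [5, 5, 10, 20] → torsion [5, 5, 10, 20]

Answer: M ≅ ℤ/5 ⊕ ℤ/5 ⊕ ℤ/10 ⊕ ℤ/20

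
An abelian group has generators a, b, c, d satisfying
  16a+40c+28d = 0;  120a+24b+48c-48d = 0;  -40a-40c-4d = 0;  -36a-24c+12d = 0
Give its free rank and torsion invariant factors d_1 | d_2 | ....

rank_ℚ(R)=4; free=4−4=0
SNF(R) diag = [4, 12, 24, 48] → torsion [4, 12, 24, 48]

Answer: M ≅ ℤ/4 ⊕ ℤ/12 ⊕ ℤ/24 ⊕ ℤ/48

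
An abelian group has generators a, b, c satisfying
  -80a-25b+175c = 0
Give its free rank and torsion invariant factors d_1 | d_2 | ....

rank_ℚ(R)=1; free=3−1=2
SNF(R) diag = [5] → torsion [5]

Answer: M ≅ ℤ^2 ⊕ ℤ/5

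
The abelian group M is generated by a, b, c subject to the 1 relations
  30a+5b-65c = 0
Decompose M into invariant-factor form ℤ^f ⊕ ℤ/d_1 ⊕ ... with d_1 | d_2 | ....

rank_ℚ(R)=1; free=3−1=2
SNF(R) diag = [5] → torsion [5]

Answer: M ≅ ℤ^2 ⊕ ℤ/5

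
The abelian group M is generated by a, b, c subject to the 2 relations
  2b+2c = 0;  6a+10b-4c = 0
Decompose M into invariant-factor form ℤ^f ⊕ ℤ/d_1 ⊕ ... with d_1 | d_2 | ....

Answer: M ≅ ℤ^1 ⊕ ℤ/2 ⊕ ℤ/2

Derivation:
rank_ℚ(R)=2; free=3−2=1
SNF(R) diag = [2, 2] → torsion [2, 2]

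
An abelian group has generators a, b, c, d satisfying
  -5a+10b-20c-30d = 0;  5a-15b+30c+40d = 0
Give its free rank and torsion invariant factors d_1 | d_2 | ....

Answer: M ≅ ℤ^2 ⊕ ℤ/5 ⊕ ℤ/5

Derivation:
rank_ℚ(R)=2; free=4−2=2
SNF(R) diag = [5, 5] → torsion [5, 5]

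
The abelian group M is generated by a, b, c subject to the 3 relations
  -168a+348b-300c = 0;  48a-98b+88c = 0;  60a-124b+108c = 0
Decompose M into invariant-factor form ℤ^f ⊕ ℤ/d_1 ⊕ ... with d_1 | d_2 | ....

Answer: M ≅ ℤ/2 ⊕ ℤ/4 ⊕ ℤ/12

Derivation:
rank_ℚ(R)=3; free=3−3=0
SNF(R) diag = [2, 4, 12] → torsion [2, 4, 12]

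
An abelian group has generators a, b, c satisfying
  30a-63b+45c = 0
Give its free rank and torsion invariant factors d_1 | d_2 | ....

Answer: M ≅ ℤ^2 ⊕ ℤ/3

Derivation:
rank_ℚ(R)=1; free=3−1=2
SNF(R) diag = [3] → torsion [3]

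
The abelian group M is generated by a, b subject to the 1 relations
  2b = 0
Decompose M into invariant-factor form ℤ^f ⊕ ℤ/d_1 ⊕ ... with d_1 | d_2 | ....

rank_ℚ(R)=1; free=2−1=1
SNF(R) diag = [2] → torsion [2]

Answer: M ≅ ℤ^1 ⊕ ℤ/2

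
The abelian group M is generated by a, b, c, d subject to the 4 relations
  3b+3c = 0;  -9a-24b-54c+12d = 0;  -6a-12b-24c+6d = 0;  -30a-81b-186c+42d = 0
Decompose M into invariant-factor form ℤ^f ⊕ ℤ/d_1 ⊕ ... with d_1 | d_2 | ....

Answer: M ≅ ℤ/3 ⊕ ℤ/3 ⊕ ℤ/3 ⊕ ℤ/6

Derivation:
rank_ℚ(R)=4; free=4−4=0
SNF(R) diag = [3, 3, 3, 6] → torsion [3, 3, 3, 6]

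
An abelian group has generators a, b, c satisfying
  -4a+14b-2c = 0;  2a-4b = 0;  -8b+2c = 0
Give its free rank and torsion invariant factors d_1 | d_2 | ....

Answer: M ≅ ℤ/2 ⊕ ℤ/2 ⊕ ℤ/2

Derivation:
rank_ℚ(R)=3; free=3−3=0
SNF(R) diag = [2, 2, 2] → torsion [2, 2, 2]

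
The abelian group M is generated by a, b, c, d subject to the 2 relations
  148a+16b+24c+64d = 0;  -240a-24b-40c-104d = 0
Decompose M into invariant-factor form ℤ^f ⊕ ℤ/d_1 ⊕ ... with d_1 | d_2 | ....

rank_ℚ(R)=2; free=4−2=2
SNF(R) diag = [4, 8] → torsion [4, 8]

Answer: M ≅ ℤ^2 ⊕ ℤ/4 ⊕ ℤ/8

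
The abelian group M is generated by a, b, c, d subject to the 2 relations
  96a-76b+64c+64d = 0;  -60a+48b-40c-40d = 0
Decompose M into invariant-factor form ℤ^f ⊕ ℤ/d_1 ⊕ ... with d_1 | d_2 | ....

Answer: M ≅ ℤ^2 ⊕ ℤ/4 ⊕ ℤ/4

Derivation:
rank_ℚ(R)=2; free=4−2=2
SNF(R) diag = [4, 4] → torsion [4, 4]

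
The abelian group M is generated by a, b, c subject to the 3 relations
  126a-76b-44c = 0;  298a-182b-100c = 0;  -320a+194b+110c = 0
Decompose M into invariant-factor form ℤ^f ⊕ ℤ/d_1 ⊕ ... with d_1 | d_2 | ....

Answer: M ≅ ℤ/2 ⊕ ℤ/2 ⊕ ℤ/2

Derivation:
rank_ℚ(R)=3; free=3−3=0
SNF(R) diag = [2, 2, 2] → torsion [2, 2, 2]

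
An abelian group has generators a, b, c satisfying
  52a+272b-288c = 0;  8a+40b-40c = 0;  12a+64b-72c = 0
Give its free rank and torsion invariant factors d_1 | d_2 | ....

rank_ℚ(R)=3; free=3−3=0
SNF(R) diag = [4, 8, 8] → torsion [4, 8, 8]

Answer: M ≅ ℤ/4 ⊕ ℤ/8 ⊕ ℤ/8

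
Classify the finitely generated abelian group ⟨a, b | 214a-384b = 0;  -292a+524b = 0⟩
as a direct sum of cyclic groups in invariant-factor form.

rank_ℚ(R)=2; free=2−2=0
SNF(R) diag = [2, 4] → torsion [2, 4]

Answer: M ≅ ℤ/2 ⊕ ℤ/4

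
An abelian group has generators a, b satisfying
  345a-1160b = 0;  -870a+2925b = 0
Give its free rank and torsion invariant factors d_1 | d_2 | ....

rank_ℚ(R)=2; free=2−2=0
SNF(R) diag = [5, 15] → torsion [5, 15]

Answer: M ≅ ℤ/5 ⊕ ℤ/15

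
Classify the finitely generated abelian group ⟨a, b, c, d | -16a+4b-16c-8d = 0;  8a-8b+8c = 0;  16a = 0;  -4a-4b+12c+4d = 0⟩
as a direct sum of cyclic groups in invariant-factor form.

Answer: M ≅ ℤ/4 ⊕ ℤ/4 ⊕ ℤ/8 ⊕ ℤ/16

Derivation:
rank_ℚ(R)=4; free=4−4=0
SNF(R) diag = [4, 4, 8, 16] → torsion [4, 4, 8, 16]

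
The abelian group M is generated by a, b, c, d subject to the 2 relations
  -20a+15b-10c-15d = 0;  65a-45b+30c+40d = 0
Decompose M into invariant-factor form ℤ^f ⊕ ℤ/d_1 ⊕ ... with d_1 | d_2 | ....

rank_ℚ(R)=2; free=4−2=2
SNF(R) diag = [5, 5] → torsion [5, 5]

Answer: M ≅ ℤ^2 ⊕ ℤ/5 ⊕ ℤ/5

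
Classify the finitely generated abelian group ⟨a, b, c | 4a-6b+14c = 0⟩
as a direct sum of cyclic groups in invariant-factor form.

Answer: M ≅ ℤ^2 ⊕ ℤ/2

Derivation:
rank_ℚ(R)=1; free=3−1=2
SNF(R) diag = [2] → torsion [2]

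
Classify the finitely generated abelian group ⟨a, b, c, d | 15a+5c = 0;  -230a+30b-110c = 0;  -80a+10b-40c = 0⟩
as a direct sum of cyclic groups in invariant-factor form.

Answer: M ≅ ℤ^1 ⊕ ℤ/5 ⊕ ℤ/10 ⊕ ℤ/20

Derivation:
rank_ℚ(R)=3; free=4−3=1
SNF(R) diag = [5, 10, 20] → torsion [5, 10, 20]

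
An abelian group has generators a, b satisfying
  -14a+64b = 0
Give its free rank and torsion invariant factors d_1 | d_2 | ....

Answer: M ≅ ℤ^1 ⊕ ℤ/2

Derivation:
rank_ℚ(R)=1; free=2−1=1
SNF(R) diag = [2] → torsion [2]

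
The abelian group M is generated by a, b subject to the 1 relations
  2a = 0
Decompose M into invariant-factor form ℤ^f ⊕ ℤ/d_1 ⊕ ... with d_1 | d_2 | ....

Answer: M ≅ ℤ^1 ⊕ ℤ/2

Derivation:
rank_ℚ(R)=1; free=2−1=1
SNF(R) diag = [2] → torsion [2]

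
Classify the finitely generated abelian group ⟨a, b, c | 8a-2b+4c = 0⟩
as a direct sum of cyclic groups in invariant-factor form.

rank_ℚ(R)=1; free=3−1=2
SNF(R) diag = [2] → torsion [2]

Answer: M ≅ ℤ^2 ⊕ ℤ/2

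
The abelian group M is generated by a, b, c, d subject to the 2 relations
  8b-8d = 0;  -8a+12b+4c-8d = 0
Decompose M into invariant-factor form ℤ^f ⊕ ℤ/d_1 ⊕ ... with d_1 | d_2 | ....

Answer: M ≅ ℤ^2 ⊕ ℤ/4 ⊕ ℤ/8

Derivation:
rank_ℚ(R)=2; free=4−2=2
SNF(R) diag = [4, 8] → torsion [4, 8]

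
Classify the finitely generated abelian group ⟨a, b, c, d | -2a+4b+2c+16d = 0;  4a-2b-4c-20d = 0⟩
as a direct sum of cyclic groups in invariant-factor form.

rank_ℚ(R)=2; free=4−2=2
SNF(R) diag = [2, 6] → torsion [2, 6]

Answer: M ≅ ℤ^2 ⊕ ℤ/2 ⊕ ℤ/6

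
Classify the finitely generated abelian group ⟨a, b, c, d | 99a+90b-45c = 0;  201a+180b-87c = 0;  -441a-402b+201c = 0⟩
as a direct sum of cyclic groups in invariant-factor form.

rank_ℚ(R)=3; free=4−3=1
SNF(R) diag = [3, 6, 18] → torsion [3, 6, 18]

Answer: M ≅ ℤ^1 ⊕ ℤ/3 ⊕ ℤ/6 ⊕ ℤ/18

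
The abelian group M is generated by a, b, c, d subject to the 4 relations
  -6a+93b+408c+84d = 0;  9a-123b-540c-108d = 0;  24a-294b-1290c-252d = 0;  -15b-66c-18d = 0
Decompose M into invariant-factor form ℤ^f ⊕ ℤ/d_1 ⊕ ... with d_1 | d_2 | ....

rank_ℚ(R)=4; free=4−4=0
SNF(R) diag = [3, 3, 6, 6] → torsion [3, 3, 6, 6]

Answer: M ≅ ℤ/3 ⊕ ℤ/3 ⊕ ℤ/6 ⊕ ℤ/6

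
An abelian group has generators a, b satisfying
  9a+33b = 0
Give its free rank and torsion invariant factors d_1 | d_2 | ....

rank_ℚ(R)=1; free=2−1=1
SNF(R) diag = [3] → torsion [3]

Answer: M ≅ ℤ^1 ⊕ ℤ/3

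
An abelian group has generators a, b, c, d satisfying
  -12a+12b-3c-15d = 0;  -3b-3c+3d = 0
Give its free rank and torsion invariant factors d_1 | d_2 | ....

Answer: M ≅ ℤ^2 ⊕ ℤ/3 ⊕ ℤ/3

Derivation:
rank_ℚ(R)=2; free=4−2=2
SNF(R) diag = [3, 3] → torsion [3, 3]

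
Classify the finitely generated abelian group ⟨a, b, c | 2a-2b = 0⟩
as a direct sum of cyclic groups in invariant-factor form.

rank_ℚ(R)=1; free=3−1=2
SNF(R) diag = [2] → torsion [2]

Answer: M ≅ ℤ^2 ⊕ ℤ/2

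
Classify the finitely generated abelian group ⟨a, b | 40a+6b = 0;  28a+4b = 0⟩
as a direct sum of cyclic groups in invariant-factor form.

rank_ℚ(R)=2; free=2−2=0
SNF(R) diag = [2, 4] → torsion [2, 4]

Answer: M ≅ ℤ/2 ⊕ ℤ/4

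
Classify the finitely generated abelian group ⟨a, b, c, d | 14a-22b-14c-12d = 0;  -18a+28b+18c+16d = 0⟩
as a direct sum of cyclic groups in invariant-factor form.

Answer: M ≅ ℤ^2 ⊕ ℤ/2 ⊕ ℤ/2

Derivation:
rank_ℚ(R)=2; free=4−2=2
SNF(R) diag = [2, 2] → torsion [2, 2]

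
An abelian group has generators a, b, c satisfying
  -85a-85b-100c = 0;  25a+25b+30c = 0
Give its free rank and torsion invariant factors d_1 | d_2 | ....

rank_ℚ(R)=2; free=3−2=1
SNF(R) diag = [5, 10] → torsion [5, 10]

Answer: M ≅ ℤ^1 ⊕ ℤ/5 ⊕ ℤ/10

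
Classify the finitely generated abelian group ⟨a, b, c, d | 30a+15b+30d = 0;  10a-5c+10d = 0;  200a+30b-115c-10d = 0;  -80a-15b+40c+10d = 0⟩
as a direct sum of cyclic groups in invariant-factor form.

Answer: M ≅ ℤ/5 ⊕ ℤ/15 ⊕ ℤ/30 ⊕ ℤ/60

Derivation:
rank_ℚ(R)=4; free=4−4=0
SNF(R) diag = [5, 15, 30, 60] → torsion [5, 15, 30, 60]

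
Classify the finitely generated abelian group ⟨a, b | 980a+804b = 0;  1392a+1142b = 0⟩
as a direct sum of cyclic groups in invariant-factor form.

Answer: M ≅ ℤ/2 ⊕ ℤ/4

Derivation:
rank_ℚ(R)=2; free=2−2=0
SNF(R) diag = [2, 4] → torsion [2, 4]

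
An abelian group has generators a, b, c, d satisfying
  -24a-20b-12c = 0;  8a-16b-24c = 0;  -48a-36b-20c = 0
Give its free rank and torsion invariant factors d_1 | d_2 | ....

Answer: M ≅ ℤ^1 ⊕ ℤ/4 ⊕ ℤ/8 ⊕ ℤ/16

Derivation:
rank_ℚ(R)=3; free=4−3=1
SNF(R) diag = [4, 8, 16] → torsion [4, 8, 16]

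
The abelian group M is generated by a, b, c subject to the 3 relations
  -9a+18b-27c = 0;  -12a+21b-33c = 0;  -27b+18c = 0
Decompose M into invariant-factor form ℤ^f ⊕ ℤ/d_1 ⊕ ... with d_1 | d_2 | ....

Answer: M ≅ ℤ/3 ⊕ ℤ/9 ⊕ ℤ/9

Derivation:
rank_ℚ(R)=3; free=3−3=0
SNF(R) diag = [3, 9, 9] → torsion [3, 9, 9]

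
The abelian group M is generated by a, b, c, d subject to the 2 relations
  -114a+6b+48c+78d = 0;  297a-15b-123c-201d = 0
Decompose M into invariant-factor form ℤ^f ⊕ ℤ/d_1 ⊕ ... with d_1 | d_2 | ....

rank_ℚ(R)=2; free=4−2=2
SNF(R) diag = [3, 6] → torsion [3, 6]

Answer: M ≅ ℤ^2 ⊕ ℤ/3 ⊕ ℤ/6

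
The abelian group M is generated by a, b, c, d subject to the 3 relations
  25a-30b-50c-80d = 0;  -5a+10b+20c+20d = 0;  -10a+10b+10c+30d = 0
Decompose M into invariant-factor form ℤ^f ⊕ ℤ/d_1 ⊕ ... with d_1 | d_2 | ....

Answer: M ≅ ℤ^1 ⊕ ℤ/5 ⊕ ℤ/10 ⊕ ℤ/10

Derivation:
rank_ℚ(R)=3; free=4−3=1
SNF(R) diag = [5, 10, 10] → torsion [5, 10, 10]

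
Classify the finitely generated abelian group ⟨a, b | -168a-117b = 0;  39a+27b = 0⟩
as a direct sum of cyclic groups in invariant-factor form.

rank_ℚ(R)=2; free=2−2=0
SNF(R) diag = [3, 9] → torsion [3, 9]

Answer: M ≅ ℤ/3 ⊕ ℤ/9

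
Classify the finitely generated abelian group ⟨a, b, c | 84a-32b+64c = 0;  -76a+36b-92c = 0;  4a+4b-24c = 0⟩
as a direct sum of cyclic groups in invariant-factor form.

Answer: M ≅ ℤ/4 ⊕ ℤ/4 ⊕ ℤ/12

Derivation:
rank_ℚ(R)=3; free=3−3=0
SNF(R) diag = [4, 4, 12] → torsion [4, 4, 12]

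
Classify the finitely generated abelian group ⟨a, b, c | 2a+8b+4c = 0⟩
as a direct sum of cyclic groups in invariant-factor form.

Answer: M ≅ ℤ^2 ⊕ ℤ/2

Derivation:
rank_ℚ(R)=1; free=3−1=2
SNF(R) diag = [2] → torsion [2]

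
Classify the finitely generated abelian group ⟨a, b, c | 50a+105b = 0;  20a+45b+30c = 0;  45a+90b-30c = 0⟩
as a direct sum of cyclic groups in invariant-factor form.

rank_ℚ(R)=3; free=3−3=0
SNF(R) diag = [5, 15, 30] → torsion [5, 15, 30]

Answer: M ≅ ℤ/5 ⊕ ℤ/15 ⊕ ℤ/30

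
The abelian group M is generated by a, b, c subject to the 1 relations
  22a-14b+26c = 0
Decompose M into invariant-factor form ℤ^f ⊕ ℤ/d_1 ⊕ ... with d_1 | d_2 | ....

Answer: M ≅ ℤ^2 ⊕ ℤ/2

Derivation:
rank_ℚ(R)=1; free=3−1=2
SNF(R) diag = [2] → torsion [2]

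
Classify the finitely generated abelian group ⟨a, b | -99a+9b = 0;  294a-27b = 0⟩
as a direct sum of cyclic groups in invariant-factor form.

rank_ℚ(R)=2; free=2−2=0
SNF(R) diag = [3, 9] → torsion [3, 9]

Answer: M ≅ ℤ/3 ⊕ ℤ/9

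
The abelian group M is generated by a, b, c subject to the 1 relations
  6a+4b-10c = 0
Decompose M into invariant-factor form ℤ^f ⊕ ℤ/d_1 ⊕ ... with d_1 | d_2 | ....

Answer: M ≅ ℤ^2 ⊕ ℤ/2

Derivation:
rank_ℚ(R)=1; free=3−1=2
SNF(R) diag = [2] → torsion [2]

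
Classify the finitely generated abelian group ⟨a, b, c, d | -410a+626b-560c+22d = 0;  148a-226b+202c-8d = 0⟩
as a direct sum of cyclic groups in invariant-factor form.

Answer: M ≅ ℤ^2 ⊕ ℤ/2 ⊕ ℤ/6

Derivation:
rank_ℚ(R)=2; free=4−2=2
SNF(R) diag = [2, 6] → torsion [2, 6]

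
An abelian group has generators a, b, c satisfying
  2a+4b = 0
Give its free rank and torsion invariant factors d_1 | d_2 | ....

rank_ℚ(R)=1; free=3−1=2
SNF(R) diag = [2] → torsion [2]

Answer: M ≅ ℤ^2 ⊕ ℤ/2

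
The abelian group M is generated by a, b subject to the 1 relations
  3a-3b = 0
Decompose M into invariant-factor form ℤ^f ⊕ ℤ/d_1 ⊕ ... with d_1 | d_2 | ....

Answer: M ≅ ℤ^1 ⊕ ℤ/3

Derivation:
rank_ℚ(R)=1; free=2−1=1
SNF(R) diag = [3] → torsion [3]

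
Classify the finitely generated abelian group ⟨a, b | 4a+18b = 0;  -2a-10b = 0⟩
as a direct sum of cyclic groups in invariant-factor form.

rank_ℚ(R)=2; free=2−2=0
SNF(R) diag = [2, 2] → torsion [2, 2]

Answer: M ≅ ℤ/2 ⊕ ℤ/2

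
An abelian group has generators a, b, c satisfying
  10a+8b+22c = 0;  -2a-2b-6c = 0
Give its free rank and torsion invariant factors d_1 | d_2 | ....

rank_ℚ(R)=2; free=3−2=1
SNF(R) diag = [2, 2] → torsion [2, 2]

Answer: M ≅ ℤ^1 ⊕ ℤ/2 ⊕ ℤ/2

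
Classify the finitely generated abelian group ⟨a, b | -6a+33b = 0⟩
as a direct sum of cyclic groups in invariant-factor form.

rank_ℚ(R)=1; free=2−1=1
SNF(R) diag = [3] → torsion [3]

Answer: M ≅ ℤ^1 ⊕ ℤ/3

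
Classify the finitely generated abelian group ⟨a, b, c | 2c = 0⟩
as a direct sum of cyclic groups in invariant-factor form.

rank_ℚ(R)=1; free=3−1=2
SNF(R) diag = [2] → torsion [2]

Answer: M ≅ ℤ^2 ⊕ ℤ/2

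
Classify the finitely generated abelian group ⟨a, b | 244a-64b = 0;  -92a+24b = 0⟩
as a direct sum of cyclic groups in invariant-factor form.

Answer: M ≅ ℤ/4 ⊕ ℤ/8

Derivation:
rank_ℚ(R)=2; free=2−2=0
SNF(R) diag = [4, 8] → torsion [4, 8]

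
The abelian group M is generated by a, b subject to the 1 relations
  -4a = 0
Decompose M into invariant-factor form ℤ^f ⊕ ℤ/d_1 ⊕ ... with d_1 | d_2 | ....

rank_ℚ(R)=1; free=2−1=1
SNF(R) diag = [4] → torsion [4]

Answer: M ≅ ℤ^1 ⊕ ℤ/4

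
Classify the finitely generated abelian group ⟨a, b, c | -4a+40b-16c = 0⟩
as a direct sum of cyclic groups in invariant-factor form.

Answer: M ≅ ℤ^2 ⊕ ℤ/4

Derivation:
rank_ℚ(R)=1; free=3−1=2
SNF(R) diag = [4] → torsion [4]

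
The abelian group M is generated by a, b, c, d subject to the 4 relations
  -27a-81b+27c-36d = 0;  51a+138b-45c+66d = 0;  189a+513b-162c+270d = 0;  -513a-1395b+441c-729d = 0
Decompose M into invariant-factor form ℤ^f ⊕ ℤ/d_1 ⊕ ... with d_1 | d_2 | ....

rank_ℚ(R)=4; free=4−4=0
SNF(R) diag = [3, 9, 9, 27] → torsion [3, 9, 9, 27]

Answer: M ≅ ℤ/3 ⊕ ℤ/9 ⊕ ℤ/9 ⊕ ℤ/27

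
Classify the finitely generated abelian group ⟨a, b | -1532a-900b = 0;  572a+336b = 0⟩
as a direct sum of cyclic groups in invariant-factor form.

Answer: M ≅ ℤ/4 ⊕ ℤ/12

Derivation:
rank_ℚ(R)=2; free=2−2=0
SNF(R) diag = [4, 12] → torsion [4, 12]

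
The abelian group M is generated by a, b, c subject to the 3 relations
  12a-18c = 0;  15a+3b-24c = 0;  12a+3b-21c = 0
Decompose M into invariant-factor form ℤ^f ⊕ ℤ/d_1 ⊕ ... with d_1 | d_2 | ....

Answer: M ≅ ℤ/3 ⊕ ℤ/3 ⊕ ℤ/6

Derivation:
rank_ℚ(R)=3; free=3−3=0
SNF(R) diag = [3, 3, 6] → torsion [3, 3, 6]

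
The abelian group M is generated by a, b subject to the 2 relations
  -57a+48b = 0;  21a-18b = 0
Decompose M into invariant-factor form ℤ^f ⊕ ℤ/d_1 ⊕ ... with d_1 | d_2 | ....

Answer: M ≅ ℤ/3 ⊕ ℤ/6

Derivation:
rank_ℚ(R)=2; free=2−2=0
SNF(R) diag = [3, 6] → torsion [3, 6]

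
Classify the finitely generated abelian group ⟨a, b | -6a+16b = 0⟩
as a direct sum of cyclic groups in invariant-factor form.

Answer: M ≅ ℤ^1 ⊕ ℤ/2

Derivation:
rank_ℚ(R)=1; free=2−1=1
SNF(R) diag = [2] → torsion [2]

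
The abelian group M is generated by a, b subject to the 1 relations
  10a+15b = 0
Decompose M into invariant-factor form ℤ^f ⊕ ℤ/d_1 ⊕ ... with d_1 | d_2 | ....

rank_ℚ(R)=1; free=2−1=1
SNF(R) diag = [5] → torsion [5]

Answer: M ≅ ℤ^1 ⊕ ℤ/5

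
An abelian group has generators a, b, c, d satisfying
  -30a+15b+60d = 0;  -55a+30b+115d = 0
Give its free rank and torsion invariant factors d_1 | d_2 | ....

Answer: M ≅ ℤ^2 ⊕ ℤ/5 ⊕ ℤ/15

Derivation:
rank_ℚ(R)=2; free=4−2=2
SNF(R) diag = [5, 15] → torsion [5, 15]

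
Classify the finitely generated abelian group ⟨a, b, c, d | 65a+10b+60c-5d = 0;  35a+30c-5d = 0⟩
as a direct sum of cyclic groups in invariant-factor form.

Answer: M ≅ ℤ^2 ⊕ ℤ/5 ⊕ ℤ/10

Derivation:
rank_ℚ(R)=2; free=4−2=2
SNF(R) diag = [5, 10] → torsion [5, 10]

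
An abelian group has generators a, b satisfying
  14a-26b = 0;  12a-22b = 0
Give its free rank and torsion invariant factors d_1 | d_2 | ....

Answer: M ≅ ℤ/2 ⊕ ℤ/2

Derivation:
rank_ℚ(R)=2; free=2−2=0
SNF(R) diag = [2, 2] → torsion [2, 2]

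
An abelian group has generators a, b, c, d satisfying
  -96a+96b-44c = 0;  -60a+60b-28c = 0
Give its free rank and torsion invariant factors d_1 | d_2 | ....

Answer: M ≅ ℤ^2 ⊕ ℤ/4 ⊕ ℤ/12

Derivation:
rank_ℚ(R)=2; free=4−2=2
SNF(R) diag = [4, 12] → torsion [4, 12]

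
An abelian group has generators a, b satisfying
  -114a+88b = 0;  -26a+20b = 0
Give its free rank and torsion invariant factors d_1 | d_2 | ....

rank_ℚ(R)=2; free=2−2=0
SNF(R) diag = [2, 4] → torsion [2, 4]

Answer: M ≅ ℤ/2 ⊕ ℤ/4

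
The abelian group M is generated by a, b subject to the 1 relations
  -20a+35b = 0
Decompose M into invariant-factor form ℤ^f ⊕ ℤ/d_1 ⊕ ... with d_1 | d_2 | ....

Answer: M ≅ ℤ^1 ⊕ ℤ/5

Derivation:
rank_ℚ(R)=1; free=2−1=1
SNF(R) diag = [5] → torsion [5]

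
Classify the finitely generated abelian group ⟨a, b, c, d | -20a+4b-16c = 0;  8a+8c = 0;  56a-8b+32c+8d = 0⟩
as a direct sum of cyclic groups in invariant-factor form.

rank_ℚ(R)=3; free=4−3=1
SNF(R) diag = [4, 8, 8] → torsion [4, 8, 8]

Answer: M ≅ ℤ^1 ⊕ ℤ/4 ⊕ ℤ/8 ⊕ ℤ/8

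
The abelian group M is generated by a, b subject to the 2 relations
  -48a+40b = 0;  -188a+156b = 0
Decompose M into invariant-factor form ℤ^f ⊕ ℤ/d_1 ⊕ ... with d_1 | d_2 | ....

rank_ℚ(R)=2; free=2−2=0
SNF(R) diag = [4, 8] → torsion [4, 8]

Answer: M ≅ ℤ/4 ⊕ ℤ/8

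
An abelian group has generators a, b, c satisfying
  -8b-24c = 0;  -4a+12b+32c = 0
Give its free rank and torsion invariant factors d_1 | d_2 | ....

rank_ℚ(R)=2; free=3−2=1
SNF(R) diag = [4, 8] → torsion [4, 8]

Answer: M ≅ ℤ^1 ⊕ ℤ/4 ⊕ ℤ/8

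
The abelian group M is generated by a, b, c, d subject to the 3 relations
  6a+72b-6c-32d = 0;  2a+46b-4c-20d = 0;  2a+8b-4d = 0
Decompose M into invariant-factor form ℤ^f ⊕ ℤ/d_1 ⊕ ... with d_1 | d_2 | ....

rank_ℚ(R)=3; free=4−3=1
SNF(R) diag = [2, 2, 2] → torsion [2, 2, 2]

Answer: M ≅ ℤ^1 ⊕ ℤ/2 ⊕ ℤ/2 ⊕ ℤ/2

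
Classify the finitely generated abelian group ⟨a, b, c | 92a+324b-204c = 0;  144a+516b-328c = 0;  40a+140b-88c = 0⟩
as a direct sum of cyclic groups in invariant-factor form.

rank_ℚ(R)=3; free=3−3=0
SNF(R) diag = [4, 4, 8] → torsion [4, 4, 8]

Answer: M ≅ ℤ/4 ⊕ ℤ/4 ⊕ ℤ/8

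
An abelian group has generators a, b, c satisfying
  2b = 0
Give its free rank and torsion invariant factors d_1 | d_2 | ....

Answer: M ≅ ℤ^2 ⊕ ℤ/2

Derivation:
rank_ℚ(R)=1; free=3−1=2
SNF(R) diag = [2] → torsion [2]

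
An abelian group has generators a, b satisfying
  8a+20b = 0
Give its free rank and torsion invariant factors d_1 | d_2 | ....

Answer: M ≅ ℤ^1 ⊕ ℤ/4

Derivation:
rank_ℚ(R)=1; free=2−1=1
SNF(R) diag = [4] → torsion [4]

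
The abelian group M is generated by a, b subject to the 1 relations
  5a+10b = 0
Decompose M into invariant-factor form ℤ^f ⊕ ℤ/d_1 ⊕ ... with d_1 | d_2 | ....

Answer: M ≅ ℤ^1 ⊕ ℤ/5

Derivation:
rank_ℚ(R)=1; free=2−1=1
SNF(R) diag = [5] → torsion [5]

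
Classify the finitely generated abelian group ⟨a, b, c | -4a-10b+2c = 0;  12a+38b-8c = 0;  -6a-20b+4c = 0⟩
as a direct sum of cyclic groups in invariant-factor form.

rank_ℚ(R)=3; free=3−3=0
SNF(R) diag = [2, 2, 2] → torsion [2, 2, 2]

Answer: M ≅ ℤ/2 ⊕ ℤ/2 ⊕ ℤ/2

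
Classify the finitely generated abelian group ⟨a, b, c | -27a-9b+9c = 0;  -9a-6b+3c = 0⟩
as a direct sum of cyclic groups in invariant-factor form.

Answer: M ≅ ℤ^1 ⊕ ℤ/3 ⊕ ℤ/9

Derivation:
rank_ℚ(R)=2; free=3−2=1
SNF(R) diag = [3, 9] → torsion [3, 9]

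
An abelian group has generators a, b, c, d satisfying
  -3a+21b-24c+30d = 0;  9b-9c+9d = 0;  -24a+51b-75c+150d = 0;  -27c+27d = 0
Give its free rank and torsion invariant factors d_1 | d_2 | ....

Answer: M ≅ ℤ/3 ⊕ ℤ/9 ⊕ ℤ/27 ⊕ ℤ/27

Derivation:
rank_ℚ(R)=4; free=4−4=0
SNF(R) diag = [3, 9, 27, 27] → torsion [3, 9, 27, 27]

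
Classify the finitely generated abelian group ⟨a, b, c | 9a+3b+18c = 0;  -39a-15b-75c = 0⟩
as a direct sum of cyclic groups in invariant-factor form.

rank_ℚ(R)=2; free=3−2=1
SNF(R) diag = [3, 3] → torsion [3, 3]

Answer: M ≅ ℤ^1 ⊕ ℤ/3 ⊕ ℤ/3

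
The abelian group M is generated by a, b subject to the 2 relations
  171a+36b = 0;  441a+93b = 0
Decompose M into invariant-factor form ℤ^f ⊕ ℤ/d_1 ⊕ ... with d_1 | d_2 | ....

Answer: M ≅ ℤ/3 ⊕ ℤ/9

Derivation:
rank_ℚ(R)=2; free=2−2=0
SNF(R) diag = [3, 9] → torsion [3, 9]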